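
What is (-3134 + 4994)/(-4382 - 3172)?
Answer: -310/1259 ≈ -0.24623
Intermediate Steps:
(-3134 + 4994)/(-4382 - 3172) = 1860/(-7554) = 1860*(-1/7554) = -310/1259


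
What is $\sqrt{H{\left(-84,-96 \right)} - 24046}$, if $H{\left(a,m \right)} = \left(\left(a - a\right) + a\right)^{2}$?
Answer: $i \sqrt{16990} \approx 130.35 i$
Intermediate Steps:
$H{\left(a,m \right)} = a^{2}$ ($H{\left(a,m \right)} = \left(0 + a\right)^{2} = a^{2}$)
$\sqrt{H{\left(-84,-96 \right)} - 24046} = \sqrt{\left(-84\right)^{2} - 24046} = \sqrt{7056 - 24046} = \sqrt{-16990} = i \sqrt{16990}$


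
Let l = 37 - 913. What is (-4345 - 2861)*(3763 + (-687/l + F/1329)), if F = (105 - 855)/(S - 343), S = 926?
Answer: -1022689985054175/37707274 ≈ -2.7122e+7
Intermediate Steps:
l = -876
F = -750/583 (F = (105 - 855)/(926 - 343) = -750/583 ≈ -1.2864)
(-4345 - 2861)*(3763 + (-687/l + F/1329)) = (-4345 - 2861)*(3763 + (-687/(-876) - 750/583/1329)) = -7206*(3763 + (-687*(-1/876) - 750/583*1/1329)) = -7206*(3763 + (229/292 - 250/258269)) = -7206*(3763 + 59070601/75414548) = -7206*283844014725/75414548 = -1022689985054175/37707274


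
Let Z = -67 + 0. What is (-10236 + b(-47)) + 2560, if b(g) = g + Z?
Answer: -7790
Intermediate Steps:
Z = -67
b(g) = -67 + g (b(g) = g - 67 = -67 + g)
(-10236 + b(-47)) + 2560 = (-10236 + (-67 - 47)) + 2560 = (-10236 - 114) + 2560 = -10350 + 2560 = -7790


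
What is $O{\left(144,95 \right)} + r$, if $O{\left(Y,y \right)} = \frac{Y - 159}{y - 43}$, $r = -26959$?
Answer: $- \frac{1401883}{52} \approx -26959.0$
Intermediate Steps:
$O{\left(Y,y \right)} = \frac{-159 + Y}{-43 + y}$
$O{\left(144,95 \right)} + r = \frac{-159 + 144}{-43 + 95} - 26959 = \frac{1}{52} \left(-15\right) - 26959 = - \frac{15}{52} - 26959 = - \frac{1401883}{52}$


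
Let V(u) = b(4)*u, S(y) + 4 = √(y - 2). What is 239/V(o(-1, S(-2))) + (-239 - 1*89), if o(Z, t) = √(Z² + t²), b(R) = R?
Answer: -328 + 239/(4*√(13 - 16*I)) ≈ -316.12 + 5.6556*I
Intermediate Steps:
S(y) = -4 + √(-2 + y) (S(y) = -4 + √(y - 2) = -4 + √(-2 + y))
V(u) = 4*u
239/V(o(-1, S(-2))) + (-239 - 1*89) = 239/((4*√((-1)² + (-4 + √(-2 - 2))²))) + (-239 - 1*89) = 239/((4*√(1 + (-4 + √(-4))²))) + (-239 - 89) = 239/((4*√(1 + (-4 + 2*I)²))) - 328 = 239*(1/(4*√(1 + (-4 + 2*I)²))) - 328 = 239/(4*√(1 + (-4 + 2*I)²)) - 328 = -328 + 239/(4*√(1 + (-4 + 2*I)²))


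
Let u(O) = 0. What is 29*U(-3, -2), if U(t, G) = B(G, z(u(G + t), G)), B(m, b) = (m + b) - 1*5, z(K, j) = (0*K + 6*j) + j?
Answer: -609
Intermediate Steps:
z(K, j) = 7*j (z(K, j) = (0 + 6*j) + j = 6*j + j = 7*j)
B(m, b) = -5 + b + m (B(m, b) = (b + m) - 5 = -5 + b + m)
U(t, G) = -5 + 8*G (U(t, G) = -5 + 7*G + G = -5 + 8*G)
29*U(-3, -2) = 29*(-5 + 8*(-2)) = 29*(-5 - 16) = 29*(-21) = -609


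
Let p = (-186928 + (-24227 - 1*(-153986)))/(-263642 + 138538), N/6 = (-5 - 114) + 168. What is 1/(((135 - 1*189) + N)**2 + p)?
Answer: 17872/1029435367 ≈ 1.7361e-5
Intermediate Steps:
N = 294 (N = 6*((-5 - 114) + 168) = 6*(-119 + 168) = 6*49 = 294)
p = 8167/17872 (p = (-186928 + (-24227 + 153986))/(-125104) = (-186928 + 129759)*(-1/125104) = -57169*(-1/125104) = 8167/17872 ≈ 0.45697)
1/(((135 - 1*189) + N)**2 + p) = 1/(((135 - 1*189) + 294)**2 + 8167/17872) = 1/(((135 - 189) + 294)**2 + 8167/17872) = 1/((-54 + 294)**2 + 8167/17872) = 1/(240**2 + 8167/17872) = 1/(57600 + 8167/17872) = 1/(1029435367/17872) = 17872/1029435367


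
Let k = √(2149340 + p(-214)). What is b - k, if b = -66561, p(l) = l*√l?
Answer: -66561 - √(2149340 - 214*I*√214) ≈ -68027.0 + 1.0677*I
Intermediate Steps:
p(l) = l^(3/2)
k = √(2149340 - 214*I*√214) (k = √(2149340 + (-214)^(3/2)) = √(2149340 - 214*I*√214) ≈ 1466.1 - 1.07*I)
b - k = -66561 - √(2149340 - 214*I*√214)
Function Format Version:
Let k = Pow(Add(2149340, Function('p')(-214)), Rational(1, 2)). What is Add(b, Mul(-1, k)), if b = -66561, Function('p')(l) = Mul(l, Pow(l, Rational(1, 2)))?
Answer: Add(-66561, Mul(-1, Pow(Add(2149340, Mul(-214, I, Pow(214, Rational(1, 2)))), Rational(1, 2)))) ≈ Add(-68027., Mul(1.0677, I))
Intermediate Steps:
Function('p')(l) = Pow(l, Rational(3, 2))
k = Pow(Add(2149340, Mul(-214, I, Pow(214, Rational(1, 2)))), Rational(1, 2)) (k = Pow(Add(2149340, Pow(-214, Rational(3, 2))), Rational(1, 2)) = Pow(Add(2149340, Mul(-214, I, Pow(214, Rational(1, 2)))), Rational(1, 2)) ≈ Add(1466.1, Mul(-1.07, I)))
Add(b, Mul(-1, k)) = Add(-66561, Mul(-1, Pow(Add(2149340, Mul(-214, I, Pow(214, Rational(1, 2)))), Rational(1, 2))))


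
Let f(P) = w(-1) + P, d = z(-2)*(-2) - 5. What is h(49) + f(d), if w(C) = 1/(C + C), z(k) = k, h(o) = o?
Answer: 95/2 ≈ 47.500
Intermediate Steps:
d = -1 (d = -2*(-2) - 5 = 4 - 5 = -1)
w(C) = 1/(2*C)
f(P) = -½ + P (f(P) = (½)/(-1) + P = (½)*(-1) + P = -½ + P)
h(49) + f(d) = 49 + (-½ - 1) = 49 - 3/2 = 95/2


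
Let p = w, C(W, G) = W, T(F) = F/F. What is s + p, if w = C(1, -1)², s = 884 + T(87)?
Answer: 886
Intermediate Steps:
T(F) = 1
s = 885 (s = 884 + 1 = 885)
w = 1 (w = 1² = 1)
p = 1
s + p = 885 + 1 = 886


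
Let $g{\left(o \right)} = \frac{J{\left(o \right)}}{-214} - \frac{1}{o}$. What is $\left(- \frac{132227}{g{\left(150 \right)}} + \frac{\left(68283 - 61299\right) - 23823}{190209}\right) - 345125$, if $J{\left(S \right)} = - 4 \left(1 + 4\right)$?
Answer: $- \frac{165038173741334}{88320379} \approx -1.8686 \cdot 10^{6}$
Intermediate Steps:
$J{\left(S \right)} = -20$ ($J{\left(S \right)} = \left(-4\right) 5 = -20$)
$g{\left(o \right)} = \frac{10}{107} - \frac{1}{o}$ ($g{\left(o \right)} = - \frac{20}{-214} - \frac{1}{o} = \left(-20\right) \left(- \frac{1}{214}\right) - \frac{1}{o} = \frac{10}{107} - \frac{1}{o}$)
$\left(- \frac{132227}{g{\left(150 \right)}} + \frac{\left(68283 - 61299\right) - 23823}{190209}\right) - 345125 = \left(- \frac{132227}{\frac{10}{107} - \frac{1}{150}} + \frac{\left(68283 - 61299\right) - 23823}{190209}\right) - 345125 = \left(- \frac{132227}{\frac{10}{107} - \frac{1}{150}} + \left(6984 - 23823\right) \frac{1}{190209}\right) - 345125 = \left(- \frac{132227}{\frac{10}{107} - \frac{1}{150}} - \frac{5613}{63403}\right) - 345125 = \left(- \frac{132227}{\frac{1393}{16050}} - \frac{5613}{63403}\right) - 345125 = \left(\left(-132227\right) \frac{16050}{1393} - \frac{5613}{63403}\right) - 345125 = \left(- \frac{2122243350}{1393} - \frac{5613}{63403}\right) - 345125 = - \frac{134556602938959}{88320379} - 345125 = - \frac{165038173741334}{88320379}$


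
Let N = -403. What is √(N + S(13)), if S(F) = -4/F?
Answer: 7*I*√1391/13 ≈ 20.083*I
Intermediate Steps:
√(N + S(13)) = √(-403 - 4/13) = √(-5243/13) = 7*I*√1391/13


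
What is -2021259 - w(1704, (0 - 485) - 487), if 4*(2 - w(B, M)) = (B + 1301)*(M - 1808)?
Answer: -4109736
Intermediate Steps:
w(B, M) = 2 - (-1808 + M)*(1301 + B)/4 (w(B, M) = 2 - (B + 1301)*(M - 1808)/4 = 2 - (1301 + B)*(-1808 + M)/4 = 2 - (-1808 + M)*(1301 + B)/4)
-2021259 - w(1704, (0 - 485) - 487) = -2021259 - (588054 + 452*1704 - 1301*((0 - 485) - 487)/4 - 1/4*1704*((0 - 485) - 487)) = -2021259 - (588054 + 770208 - 1301*(-485 - 487)/4 - 1/4*1704*(-485 - 487)) = -2021259 - (588054 + 770208 - 1301/4*(-972) - 1/4*1704*(-972)) = -2021259 - (588054 + 770208 + 316143 + 414072) = -2021259 - 1*2088477 = -2021259 - 2088477 = -4109736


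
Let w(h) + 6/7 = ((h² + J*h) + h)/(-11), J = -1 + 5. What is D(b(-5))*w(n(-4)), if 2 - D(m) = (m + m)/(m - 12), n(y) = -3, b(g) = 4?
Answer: -72/77 ≈ -0.93507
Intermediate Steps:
J = 4
w(h) = -6/7 - 5*h/11 - h²/11 (w(h) = -6/7 + ((h² + 4*h) + h)/(-11) = -6/7 + (h² + 5*h)*(-1/11) = -6/7 + (-5*h/11 - h²/11) = -6/7 - 5*h/11 - h²/11)
D(m) = 2 - 2*m/(-12 + m) (D(m) = 2 - (m + m)/(m - 12) = 2 - 2*m/(-12 + m))
D(b(-5))*w(n(-4)) = (-24/(-12 + 4))*(-6/7 - 5/11*(-3) - 1/11*(-3)²) = (-24/(-8))*(-6/7 + 15/11 - 1/11*9) = (-24*(-⅛))*(-6/7 + 15/11 - 9/11) = 3*(-24/77) = -72/77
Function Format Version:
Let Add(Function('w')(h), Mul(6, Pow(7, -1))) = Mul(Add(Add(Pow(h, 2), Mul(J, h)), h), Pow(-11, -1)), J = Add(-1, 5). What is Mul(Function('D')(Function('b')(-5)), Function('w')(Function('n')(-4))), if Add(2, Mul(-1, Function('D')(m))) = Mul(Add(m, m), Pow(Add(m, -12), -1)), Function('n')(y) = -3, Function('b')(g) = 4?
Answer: Rational(-72, 77) ≈ -0.93507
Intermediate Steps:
J = 4
Function('w')(h) = Add(Rational(-6, 7), Mul(Rational(-5, 11), h), Mul(Rational(-1, 11), Pow(h, 2))) (Function('w')(h) = Add(Rational(-6, 7), Mul(Add(Add(Pow(h, 2), Mul(4, h)), h), Pow(-11, -1))) = Add(Rational(-6, 7), Mul(Add(Pow(h, 2), Mul(5, h)), Rational(-1, 11))) = Add(Rational(-6, 7), Add(Mul(Rational(-5, 11), h), Mul(Rational(-1, 11), Pow(h, 2)))) = Add(Rational(-6, 7), Mul(Rational(-5, 11), h), Mul(Rational(-1, 11), Pow(h, 2))))
Function('D')(m) = Add(2, Mul(-2, m, Pow(Add(-12, m), -1))) (Function('D')(m) = Add(2, Mul(-1, Mul(Add(m, m), Pow(Add(m, -12), -1)))) = Add(2, Mul(-1, Mul(Mul(2, m), Pow(Add(-12, m), -1)))) = Add(2, Mul(-1, Mul(2, m, Pow(Add(-12, m), -1)))) = Add(2, Mul(-2, m, Pow(Add(-12, m), -1))))
Mul(Function('D')(Function('b')(-5)), Function('w')(Function('n')(-4))) = Mul(Mul(-24, Pow(Add(-12, 4), -1)), Add(Rational(-6, 7), Mul(Rational(-5, 11), -3), Mul(Rational(-1, 11), Pow(-3, 2)))) = Mul(Mul(-24, Pow(-8, -1)), Add(Rational(-6, 7), Rational(15, 11), Mul(Rational(-1, 11), 9))) = Mul(Mul(-24, Rational(-1, 8)), Add(Rational(-6, 7), Rational(15, 11), Rational(-9, 11))) = Mul(3, Rational(-24, 77)) = Rational(-72, 77)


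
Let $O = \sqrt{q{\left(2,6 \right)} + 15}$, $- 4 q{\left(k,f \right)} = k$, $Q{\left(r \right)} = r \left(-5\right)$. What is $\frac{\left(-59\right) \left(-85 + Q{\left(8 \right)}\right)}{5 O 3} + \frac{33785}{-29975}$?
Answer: $- \frac{6757}{5995} + \frac{1475 \sqrt{58}}{87} \approx 127.99$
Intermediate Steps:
$Q{\left(r \right)} = - 5 r$
$q{\left(k,f \right)} = - \frac{k}{4}$
$O = \frac{\sqrt{58}}{2}$ ($O = \sqrt{\left(- \frac{1}{4}\right) 2 + 15} = \sqrt{- \frac{1}{2} + 15} = \sqrt{\frac{29}{2}} = \frac{\sqrt{58}}{2} \approx 3.8079$)
$\frac{\left(-59\right) \left(-85 + Q{\left(8 \right)}\right)}{5 O 3} + \frac{33785}{-29975} = \frac{\left(-59\right) \left(-85 - 40\right)}{5 \frac{\sqrt{58}}{2} \cdot 3} + \frac{33785}{-29975} = \frac{\left(-59\right) \left(-85 - 40\right)}{\frac{5 \sqrt{58}}{2} \cdot 3} + 33785 \left(- \frac{1}{29975}\right) = \frac{\left(-59\right) \left(-125\right)}{\frac{15}{2} \sqrt{58}} - \frac{6757}{5995} = 7375 \frac{\sqrt{58}}{435} - \frac{6757}{5995} = \frac{1475 \sqrt{58}}{87} - \frac{6757}{5995} = - \frac{6757}{5995} + \frac{1475 \sqrt{58}}{87}$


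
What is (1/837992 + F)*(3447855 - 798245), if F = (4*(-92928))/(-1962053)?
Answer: 412668337512375385/822092358788 ≈ 5.0197e+5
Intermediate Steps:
F = 371712/1962053 (F = -371712*(-1/1962053) = 371712/1962053 ≈ 0.18945)
(1/837992 + F)*(3447855 - 798245) = (1/837992 + 371712/1962053)*(3447855 - 798245) = (1/837992 + 371712/1962053)*2649610 = (311493644357/1644184717576)*2649610 = 412668337512375385/822092358788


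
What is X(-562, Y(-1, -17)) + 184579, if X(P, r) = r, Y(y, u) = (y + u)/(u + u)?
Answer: 3137852/17 ≈ 1.8458e+5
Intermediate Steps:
Y(y, u) = (u + y)/(2*u) (Y(y, u) = (u + y)/((2*u)) = (u + y)*(1/(2*u)) = (u + y)/(2*u))
X(-562, Y(-1, -17)) + 184579 = (½)*(-17 - 1)/(-17) + 184579 = (½)*(-1/17)*(-18) + 184579 = 9/17 + 184579 = 3137852/17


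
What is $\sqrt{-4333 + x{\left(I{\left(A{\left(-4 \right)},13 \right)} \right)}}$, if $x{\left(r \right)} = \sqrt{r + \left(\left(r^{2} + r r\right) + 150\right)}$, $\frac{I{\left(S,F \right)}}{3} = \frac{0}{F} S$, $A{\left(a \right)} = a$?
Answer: $\sqrt{-4333 + 5 \sqrt{6}} \approx 65.732 i$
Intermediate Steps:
$I{\left(S,F \right)} = 0$ ($I{\left(S,F \right)} = 3 \frac{0}{F} S = 3 \cdot 0 S = 3 \cdot 0 = 0$)
$x{\left(r \right)} = \sqrt{150 + r + 2 r^{2}}$ ($x{\left(r \right)} = \sqrt{r + \left(\left(r^{2} + r^{2}\right) + 150\right)} = \sqrt{r + \left(2 r^{2} + 150\right)} = \sqrt{r + \left(150 + 2 r^{2}\right)} = \sqrt{150 + r + 2 r^{2}}$)
$\sqrt{-4333 + x{\left(I{\left(A{\left(-4 \right)},13 \right)} \right)}} = \sqrt{-4333 + \sqrt{150 + 0 + 2 \cdot 0^{2}}} = \sqrt{-4333 + \sqrt{150 + 0 + 2 \cdot 0}} = \sqrt{-4333 + \sqrt{150 + 0 + 0}} = \sqrt{-4333 + \sqrt{150}} = \sqrt{-4333 + 5 \sqrt{6}}$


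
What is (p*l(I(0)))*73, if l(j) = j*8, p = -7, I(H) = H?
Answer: 0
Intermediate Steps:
l(j) = 8*j
(p*l(I(0)))*73 = -56*0*73 = -7*0*73 = 0*73 = 0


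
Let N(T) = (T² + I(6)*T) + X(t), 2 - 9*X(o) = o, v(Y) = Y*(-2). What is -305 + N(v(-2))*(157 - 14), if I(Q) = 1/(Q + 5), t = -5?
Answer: 19316/9 ≈ 2146.2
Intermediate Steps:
v(Y) = -2*Y
I(Q) = 1/(5 + Q)
X(o) = 2/9 - o/9
N(T) = 7/9 + T² + T/11 (N(T) = (T² + T/(5 + 6)) + (2/9 - ⅑*(-5)) = (T² + T/11) + (2/9 + 5/9) = (T² + T/11) + 7/9 = 7/9 + T² + T/11)
-305 + N(v(-2))*(157 - 14) = -305 + (7/9 + (-2*(-2))² + (-2*(-2))/11)*(157 - 14) = -305 + (7/9 + 4² + (1/11)*4)*143 = -305 + (7/9 + 16 + 4/11)*143 = -305 + (1697/99)*143 = -305 + 22061/9 = 19316/9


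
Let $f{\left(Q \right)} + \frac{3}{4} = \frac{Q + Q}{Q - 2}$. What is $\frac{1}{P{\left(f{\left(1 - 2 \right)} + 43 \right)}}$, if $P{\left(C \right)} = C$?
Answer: $\frac{12}{515} \approx 0.023301$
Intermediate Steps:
$f{\left(Q \right)} = - \frac{3}{4} + \frac{2 Q}{-2 + Q}$ ($f{\left(Q \right)} = - \frac{3}{4} + \frac{Q + Q}{Q - 2} = - \frac{3}{4} + \frac{2 Q}{-2 + Q}$)
$\frac{1}{P{\left(f{\left(1 - 2 \right)} + 43 \right)}} = \frac{1}{\frac{6 + 5 \left(1 - 2\right)}{4 \left(-2 + \left(1 - 2\right)\right)} + 43} = \frac{1}{\frac{6 + 5 \left(-1\right)}{4 \left(-2 - 1\right)} + 43} = \frac{1}{\frac{6 - 5}{4 \left(-3\right)} + 43} = \frac{1}{\frac{1}{4} \left(- \frac{1}{3}\right) 1 + 43} = \frac{1}{- \frac{1}{12} + 43} = \frac{1}{\frac{515}{12}} = \frac{12}{515}$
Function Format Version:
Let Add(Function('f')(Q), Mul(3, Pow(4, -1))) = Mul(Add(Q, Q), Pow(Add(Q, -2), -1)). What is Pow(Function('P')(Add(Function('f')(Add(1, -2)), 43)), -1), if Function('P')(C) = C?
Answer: Rational(12, 515) ≈ 0.023301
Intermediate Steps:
Function('f')(Q) = Add(Rational(-3, 4), Mul(2, Q, Pow(Add(-2, Q), -1))) (Function('f')(Q) = Add(Rational(-3, 4), Mul(Add(Q, Q), Pow(Add(Q, -2), -1))) = Add(Rational(-3, 4), Mul(Mul(2, Q), Pow(Add(-2, Q), -1))) = Add(Rational(-3, 4), Mul(2, Q, Pow(Add(-2, Q), -1))))
Pow(Function('P')(Add(Function('f')(Add(1, -2)), 43)), -1) = Pow(Add(Mul(Rational(1, 4), Pow(Add(-2, Add(1, -2)), -1), Add(6, Mul(5, Add(1, -2)))), 43), -1) = Pow(Add(Mul(Rational(1, 4), Pow(Add(-2, -1), -1), Add(6, Mul(5, -1))), 43), -1) = Pow(Add(Mul(Rational(1, 4), Pow(-3, -1), Add(6, -5)), 43), -1) = Pow(Add(Mul(Rational(1, 4), Rational(-1, 3), 1), 43), -1) = Pow(Add(Rational(-1, 12), 43), -1) = Pow(Rational(515, 12), -1) = Rational(12, 515)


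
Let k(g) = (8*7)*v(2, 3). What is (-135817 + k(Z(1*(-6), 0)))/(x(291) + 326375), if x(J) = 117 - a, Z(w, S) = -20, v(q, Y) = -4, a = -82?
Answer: -45347/108858 ≈ -0.41657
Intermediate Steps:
k(g) = -224 (k(g) = (8*7)*(-4) = 56*(-4) = -224)
x(J) = 199 (x(J) = 117 - 1*(-82) = 117 + 82 = 199)
(-135817 + k(Z(1*(-6), 0)))/(x(291) + 326375) = (-135817 - 224)/(199 + 326375) = -136041/326574 = -136041*1/326574 = -45347/108858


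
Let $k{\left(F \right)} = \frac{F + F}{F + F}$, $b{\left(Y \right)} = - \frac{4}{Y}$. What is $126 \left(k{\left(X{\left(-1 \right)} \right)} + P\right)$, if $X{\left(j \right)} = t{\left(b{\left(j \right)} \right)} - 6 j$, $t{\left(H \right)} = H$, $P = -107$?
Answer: $-13356$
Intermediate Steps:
$X{\left(j \right)} = - 6 j - \frac{4}{j}$ ($X{\left(j \right)} = - \frac{4}{j} - 6 j = - 6 j - \frac{4}{j}$)
$k{\left(F \right)} = 1$ ($k{\left(F \right)} = \frac{2 F}{2 F} = 2 F \frac{1}{2 F} = 1$)
$126 \left(k{\left(X{\left(-1 \right)} \right)} + P\right) = 126 \left(1 - 107\right) = 126 \left(-106\right) = -13356$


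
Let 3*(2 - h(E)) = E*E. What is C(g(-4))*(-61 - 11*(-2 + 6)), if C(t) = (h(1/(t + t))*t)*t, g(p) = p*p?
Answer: -215005/4 ≈ -53751.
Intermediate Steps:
h(E) = 2 - E²/3 (h(E) = 2 - E*E/3 = 2 - E²/3)
g(p) = p²
C(t) = t²*(2 - 1/(12*t²)) (C(t) = ((2 - 1/(3*(t + t)²))*t)*t = ((2 - 1/(4*t²)/3)*t)*t = ((2 - 1/(12*t²))*t)*t = (t*(2 - 1/(12*t²)))*t = t²*(2 - 1/(12*t²)))
C(g(-4))*(-61 - 11*(-2 + 6)) = (-1/12 + 2*((-4)²)²)*(-61 - 11*(-2 + 6)) = (-1/12 + 2*16²)*(-61 - 11*4) = (-1/12 + 2*256)*(-61 - 44) = (-1/12 + 512)*(-105) = (6143/12)*(-105) = -215005/4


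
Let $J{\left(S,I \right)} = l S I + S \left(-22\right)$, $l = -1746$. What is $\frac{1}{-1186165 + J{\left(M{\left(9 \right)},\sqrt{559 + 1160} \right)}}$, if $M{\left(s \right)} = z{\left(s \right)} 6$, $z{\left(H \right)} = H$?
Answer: $\frac{1187353}{13871196349055} - \frac{282852 \sqrt{191}}{13871196349055} \approx -1.9622 \cdot 10^{-7}$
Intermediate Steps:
$M{\left(s \right)} = 6 s$ ($M{\left(s \right)} = s 6 = 6 s$)
$J{\left(S,I \right)} = - 22 S - 1746 I S$ ($J{\left(S,I \right)} = - 1746 S I + S \left(-22\right) = - 1746 I S - 22 S = - 22 S - 1746 I S$)
$\frac{1}{-1186165 + J{\left(M{\left(9 \right)},\sqrt{559 + 1160} \right)}} = \frac{1}{-1186165 + 2 \cdot 6 \cdot 9 \left(-11 - 873 \sqrt{559 + 1160}\right)} = \frac{1}{-1186165 + 2 \cdot 54 \left(-11 - 873 \sqrt{1719}\right)} = \frac{1}{-1186165 + 2 \cdot 54 \left(-11 - 873 \cdot 3 \sqrt{191}\right)} = \frac{1}{-1186165 + 2 \cdot 54 \left(-11 - 2619 \sqrt{191}\right)} = \frac{1}{-1186165 - \left(1188 + 282852 \sqrt{191}\right)} = \frac{1}{-1187353 - 282852 \sqrt{191}}$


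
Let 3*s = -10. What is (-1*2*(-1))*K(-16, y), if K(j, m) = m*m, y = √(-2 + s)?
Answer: -32/3 ≈ -10.667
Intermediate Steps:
s = -10/3 (s = (⅓)*(-10) = -10/3 ≈ -3.3333)
y = 4*I*√3/3 (y = √(-2 - 10/3) = √(-16/3) = 4*I*√3/3 ≈ 2.3094*I)
K(j, m) = m²
(-1*2*(-1))*K(-16, y) = (-1*2*(-1))*(4*I*√3/3)² = -2*(-1)*(-16/3) = 2*(-16/3) = -32/3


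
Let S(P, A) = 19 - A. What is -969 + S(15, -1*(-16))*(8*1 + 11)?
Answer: -912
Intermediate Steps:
-969 + S(15, -1*(-16))*(8*1 + 11) = -969 + (19 - (-1)*(-16))*(8*1 + 11) = -969 + (19 - 1*16)*(8 + 11) = -969 + (19 - 16)*19 = -969 + 3*19 = -969 + 57 = -912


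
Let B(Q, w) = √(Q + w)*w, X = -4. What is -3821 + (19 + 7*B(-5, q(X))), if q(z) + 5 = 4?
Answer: -3802 - 7*I*√6 ≈ -3802.0 - 17.146*I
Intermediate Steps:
q(z) = -1 (q(z) = -5 + 4 = -1)
B(Q, w) = w*√(Q + w)
-3821 + (19 + 7*B(-5, q(X))) = -3821 + (19 + 7*(-√(-5 - 1))) = -3821 + (19 + 7*(-√(-6))) = -3821 + (19 + 7*(-I*√6)) = -3821 + (19 - 7*I*√6) = -3802 - 7*I*√6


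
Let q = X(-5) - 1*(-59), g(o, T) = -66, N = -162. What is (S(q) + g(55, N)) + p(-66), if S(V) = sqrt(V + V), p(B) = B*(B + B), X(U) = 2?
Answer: 8646 + sqrt(122) ≈ 8657.0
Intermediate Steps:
p(B) = 2*B**2 (p(B) = B*(2*B) = 2*B**2)
q = 61 (q = 2 - 1*(-59) = 2 + 59 = 61)
S(V) = sqrt(2)*sqrt(V) (S(V) = sqrt(2*V) = sqrt(2)*sqrt(V))
(S(q) + g(55, N)) + p(-66) = (sqrt(2)*sqrt(61) - 66) + 2*(-66)**2 = (sqrt(122) - 66) + 2*4356 = (-66 + sqrt(122)) + 8712 = 8646 + sqrt(122)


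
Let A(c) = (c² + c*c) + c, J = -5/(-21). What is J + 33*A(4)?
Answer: 24953/21 ≈ 1188.2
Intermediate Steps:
J = 5/21 (J = -5*(-1/21) = 5/21 ≈ 0.23810)
A(c) = c + 2*c² (A(c) = (c² + c²) + c = 2*c² + c = c + 2*c²)
J + 33*A(4) = 5/21 + 33*(4*(1 + 2*4)) = 5/21 + 33*(4*(1 + 8)) = 5/21 + 33*(4*9) = 5/21 + 33*36 = 5/21 + 1188 = 24953/21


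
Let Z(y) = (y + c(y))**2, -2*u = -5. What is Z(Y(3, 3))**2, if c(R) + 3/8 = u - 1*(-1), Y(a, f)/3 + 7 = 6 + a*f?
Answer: 2217373921/4096 ≈ 5.4135e+5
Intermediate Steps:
u = 5/2 (u = -1/2*(-5) = 5/2 ≈ 2.5000)
Y(a, f) = -3 + 3*a*f (Y(a, f) = -21 + 3*(6 + a*f) = -21 + (18 + 3*a*f) = -3 + 3*a*f)
c(R) = 25/8 (c(R) = -3/8 + (5/2 - 1*(-1)) = -3/8 + (5/2 + 1) = -3/8 + 7/2 = 25/8)
Z(y) = (25/8 + y)**2 (Z(y) = (y + 25/8)**2 = (25/8 + y)**2)
Z(Y(3, 3))**2 = ((25 + 8*(-3 + 3*3*3))**2/64)**2 = ((25 + 8*(-3 + 27))**2/64)**2 = ((25 + 8*24)**2/64)**2 = ((25 + 192)**2/64)**2 = ((1/64)*217**2)**2 = ((1/64)*47089)**2 = (47089/64)**2 = 2217373921/4096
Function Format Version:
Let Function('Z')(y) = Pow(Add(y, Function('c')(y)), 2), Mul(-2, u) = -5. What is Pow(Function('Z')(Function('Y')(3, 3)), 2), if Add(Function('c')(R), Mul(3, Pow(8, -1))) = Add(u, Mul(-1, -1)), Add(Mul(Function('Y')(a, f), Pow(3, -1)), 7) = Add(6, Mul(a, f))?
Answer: Rational(2217373921, 4096) ≈ 5.4135e+5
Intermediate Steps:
u = Rational(5, 2) (u = Mul(Rational(-1, 2), -5) = Rational(5, 2) ≈ 2.5000)
Function('Y')(a, f) = Add(-3, Mul(3, a, f)) (Function('Y')(a, f) = Add(-21, Mul(3, Add(6, Mul(a, f)))) = Add(-21, Add(18, Mul(3, a, f))) = Add(-3, Mul(3, a, f)))
Function('c')(R) = Rational(25, 8) (Function('c')(R) = Add(Rational(-3, 8), Add(Rational(5, 2), Mul(-1, -1))) = Add(Rational(-3, 8), Add(Rational(5, 2), 1)) = Add(Rational(-3, 8), Rational(7, 2)) = Rational(25, 8))
Function('Z')(y) = Pow(Add(Rational(25, 8), y), 2) (Function('Z')(y) = Pow(Add(y, Rational(25, 8)), 2) = Pow(Add(Rational(25, 8), y), 2))
Pow(Function('Z')(Function('Y')(3, 3)), 2) = Pow(Mul(Rational(1, 64), Pow(Add(25, Mul(8, Add(-3, Mul(3, 3, 3)))), 2)), 2) = Pow(Mul(Rational(1, 64), Pow(Add(25, Mul(8, Add(-3, 27))), 2)), 2) = Pow(Mul(Rational(1, 64), Pow(Add(25, Mul(8, 24)), 2)), 2) = Pow(Mul(Rational(1, 64), Pow(Add(25, 192), 2)), 2) = Pow(Mul(Rational(1, 64), Pow(217, 2)), 2) = Pow(Mul(Rational(1, 64), 47089), 2) = Pow(Rational(47089, 64), 2) = Rational(2217373921, 4096)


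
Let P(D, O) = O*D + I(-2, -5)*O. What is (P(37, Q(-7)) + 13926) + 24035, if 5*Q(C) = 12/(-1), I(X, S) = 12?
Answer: 189217/5 ≈ 37843.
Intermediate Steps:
Q(C) = -12/5 (Q(C) = (12/(-1))/5 = (12*(-1))/5 = (1/5)*(-12) = -12/5)
P(D, O) = 12*O + D*O (P(D, O) = O*D + 12*O = D*O + 12*O = 12*O + D*O)
(P(37, Q(-7)) + 13926) + 24035 = (-12*(12 + 37)/5 + 13926) + 24035 = (-12/5*49 + 13926) + 24035 = (-588/5 + 13926) + 24035 = 69042/5 + 24035 = 189217/5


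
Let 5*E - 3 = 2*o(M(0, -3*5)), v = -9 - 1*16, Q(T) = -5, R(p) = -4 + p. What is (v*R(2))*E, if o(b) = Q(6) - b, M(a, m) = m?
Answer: 230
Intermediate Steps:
o(b) = -5 - b
v = -25 (v = -9 - 16 = -25)
E = 23/5 (E = ⅗ + (2*(-5 - (-3)*5))/5 = ⅗ + (2*(-5 - 1*(-15)))/5 = ⅗ + (2*(-5 + 15))/5 = ⅗ + (2*10)/5 = ⅗ + (⅕)*20 = ⅗ + 4 = 23/5 ≈ 4.6000)
(v*R(2))*E = -25*(-4 + 2)*(23/5) = -25*(-2)*(23/5) = 50*(23/5) = 230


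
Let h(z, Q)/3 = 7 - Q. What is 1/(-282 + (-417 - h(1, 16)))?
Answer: -1/672 ≈ -0.0014881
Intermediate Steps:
h(z, Q) = 21 - 3*Q (h(z, Q) = 3*(7 - Q) = 21 - 3*Q)
1/(-282 + (-417 - h(1, 16))) = 1/(-282 + (-417 - (21 - 3*16))) = 1/(-282 + (-417 - (21 - 48))) = 1/(-282 + (-417 - 1*(-27))) = 1/(-282 + (-417 + 27)) = 1/(-282 - 390) = 1/(-672) = -1/672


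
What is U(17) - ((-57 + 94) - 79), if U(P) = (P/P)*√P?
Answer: 42 + √17 ≈ 46.123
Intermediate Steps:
U(P) = √P (U(P) = 1*√P = √P)
U(17) - ((-57 + 94) - 79) = √17 - ((-57 + 94) - 79) = √17 - (37 - 79) = √17 - 1*(-42) = √17 + 42 = 42 + √17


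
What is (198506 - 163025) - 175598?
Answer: -140117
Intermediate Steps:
(198506 - 163025) - 175598 = 35481 - 175598 = -140117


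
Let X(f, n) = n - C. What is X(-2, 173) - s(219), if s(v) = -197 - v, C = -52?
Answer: 641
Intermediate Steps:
X(f, n) = 52 + n (X(f, n) = n - 1*(-52) = n + 52 = 52 + n)
X(-2, 173) - s(219) = (52 + 173) - (-197 - 1*219) = 225 - (-197 - 219) = 225 - 1*(-416) = 225 + 416 = 641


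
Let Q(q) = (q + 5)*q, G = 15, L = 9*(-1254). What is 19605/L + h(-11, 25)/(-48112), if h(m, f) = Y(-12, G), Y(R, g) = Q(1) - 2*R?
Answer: -78631195/45249336 ≈ -1.7377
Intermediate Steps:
L = -11286
Q(q) = q*(5 + q) (Q(q) = (5 + q)*q = q*(5 + q))
Y(R, g) = 6 - 2*R (Y(R, g) = 1*(5 + 1) - 2*R = 1*6 - 2*R = 6 - 2*R)
h(m, f) = 30 (h(m, f) = 6 - 2*(-12) = 6 + 24 = 30)
19605/L + h(-11, 25)/(-48112) = 19605/(-11286) + 30/(-48112) = 19605*(-1/11286) + 30*(-1/48112) = -6535/3762 - 15/24056 = -78631195/45249336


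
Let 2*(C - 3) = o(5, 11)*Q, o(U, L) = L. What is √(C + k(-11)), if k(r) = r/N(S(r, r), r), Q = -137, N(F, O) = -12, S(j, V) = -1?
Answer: I*√26985/6 ≈ 27.379*I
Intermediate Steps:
k(r) = -r/12 (k(r) = r/(-12) = r*(-1/12) = -r/12)
C = -1501/2 (C = 3 + (11*(-137))/2 = 3 + (½)*(-1507) = 3 - 1507/2 = -1501/2 ≈ -750.50)
√(C + k(-11)) = √(-1501/2 - 1/12*(-11)) = √(-1501/2 + 11/12) = √(-8995/12) = I*√26985/6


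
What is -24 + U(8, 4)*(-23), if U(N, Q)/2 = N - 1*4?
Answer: -208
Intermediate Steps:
U(N, Q) = -8 + 2*N (U(N, Q) = 2*(N - 1*4) = 2*(N - 4) = 2*(-4 + N) = -8 + 2*N)
-24 + U(8, 4)*(-23) = -24 + (-8 + 2*8)*(-23) = -24 + (-8 + 16)*(-23) = -24 + 8*(-23) = -24 - 184 = -208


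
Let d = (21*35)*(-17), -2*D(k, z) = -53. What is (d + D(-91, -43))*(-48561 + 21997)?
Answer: 331213234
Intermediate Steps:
D(k, z) = 53/2 (D(k, z) = -1/2*(-53) = 53/2)
d = -12495 (d = 735*(-17) = -12495)
(d + D(-91, -43))*(-48561 + 21997) = (-12495 + 53/2)*(-48561 + 21997) = -24937/2*(-26564) = 331213234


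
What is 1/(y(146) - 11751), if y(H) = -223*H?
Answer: -1/44309 ≈ -2.2569e-5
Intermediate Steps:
1/(y(146) - 11751) = 1/(-223*146 - 11751) = 1/(-32558 - 11751) = 1/(-44309) = -1/44309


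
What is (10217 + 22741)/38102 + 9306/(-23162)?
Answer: 102198996/220629631 ≈ 0.46322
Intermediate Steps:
(10217 + 22741)/38102 + 9306/(-23162) = 32958*(1/38102) + 9306*(-1/23162) = 16479/19051 - 4653/11581 = 102198996/220629631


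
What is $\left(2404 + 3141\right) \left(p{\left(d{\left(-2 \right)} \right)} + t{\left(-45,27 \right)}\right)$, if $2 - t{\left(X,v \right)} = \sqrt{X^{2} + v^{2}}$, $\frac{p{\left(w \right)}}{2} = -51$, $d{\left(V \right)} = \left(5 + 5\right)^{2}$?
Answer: $-554500 - 49905 \sqrt{34} \approx -8.4549 \cdot 10^{5}$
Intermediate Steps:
$d{\left(V \right)} = 100$ ($d{\left(V \right)} = 10^{2} = 100$)
$p{\left(w \right)} = -102$ ($p{\left(w \right)} = 2 \left(-51\right) = -102$)
$t{\left(X,v \right)} = 2 - \sqrt{X^{2} + v^{2}}$
$\left(2404 + 3141\right) \left(p{\left(d{\left(-2 \right)} \right)} + t{\left(-45,27 \right)}\right) = \left(2404 + 3141\right) \left(-102 + \left(2 - \sqrt{\left(-45\right)^{2} + 27^{2}}\right)\right) = 5545 \left(-102 + \left(2 - \sqrt{2025 + 729}\right)\right) = 5545 \left(-102 + \left(2 - \sqrt{2754}\right)\right) = 5545 \left(-102 + \left(2 - 9 \sqrt{34}\right)\right) = 5545 \left(-100 - 9 \sqrt{34}\right) = -554500 - 49905 \sqrt{34}$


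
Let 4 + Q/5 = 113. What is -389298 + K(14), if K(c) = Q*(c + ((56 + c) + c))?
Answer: -335888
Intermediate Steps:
Q = 545 (Q = -20 + 5*113 = -20 + 565 = 545)
K(c) = 30520 + 1635*c (K(c) = 545*(c + ((56 + c) + c)) = 545*(c + (56 + 2*c)) = 545*(56 + 3*c) = 30520 + 1635*c)
-389298 + K(14) = -389298 + (30520 + 1635*14) = -389298 + (30520 + 22890) = -389298 + 53410 = -335888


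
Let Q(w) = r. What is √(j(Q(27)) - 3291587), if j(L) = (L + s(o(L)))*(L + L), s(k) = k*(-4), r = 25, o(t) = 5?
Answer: I*√3291337 ≈ 1814.2*I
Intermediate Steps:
s(k) = -4*k
Q(w) = 25
j(L) = 2*L*(-20 + L) (j(L) = (L - 4*5)*(L + L) = (L - 20)*(2*L) = (-20 + L)*(2*L) = 2*L*(-20 + L))
√(j(Q(27)) - 3291587) = √(2*25*(-20 + 25) - 3291587) = √(2*25*5 - 3291587) = √(250 - 3291587) = √(-3291337) = I*√3291337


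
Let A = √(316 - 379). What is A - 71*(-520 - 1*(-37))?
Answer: 34293 + 3*I*√7 ≈ 34293.0 + 7.9373*I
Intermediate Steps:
A = 3*I*√7 (A = √(-63) = 3*I*√7 ≈ 7.9373*I)
A - 71*(-520 - 1*(-37)) = 3*I*√7 - 71*(-520 - 1*(-37)) = 3*I*√7 - 71*(-520 + 37) = 3*I*√7 - 71*(-483) = 3*I*√7 + 34293 = 34293 + 3*I*√7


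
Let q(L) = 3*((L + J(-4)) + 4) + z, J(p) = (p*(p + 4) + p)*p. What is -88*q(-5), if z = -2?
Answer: -3784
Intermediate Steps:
J(p) = p*(p + p*(4 + p)) (J(p) = (p*(4 + p) + p)*p = (p + p*(4 + p))*p = p*(p + p*(4 + p)))
q(L) = 58 + 3*L (q(L) = 3*((L + (-4)**2*(5 - 4)) + 4) - 2 = 3*((L + 16*1) + 4) - 2 = 3*((L + 16) + 4) - 2 = 3*((16 + L) + 4) - 2 = 3*(20 + L) - 2 = (60 + 3*L) - 2 = 58 + 3*L)
-88*q(-5) = -88*(58 + 3*(-5)) = -88*(58 - 15) = -88*43 = -3784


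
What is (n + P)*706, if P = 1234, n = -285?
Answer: 669994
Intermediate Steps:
(n + P)*706 = (-285 + 1234)*706 = 949*706 = 669994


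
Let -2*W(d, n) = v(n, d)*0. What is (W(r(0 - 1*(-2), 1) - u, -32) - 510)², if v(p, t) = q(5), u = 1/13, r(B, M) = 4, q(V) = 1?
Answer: 260100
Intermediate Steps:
u = 1/13 ≈ 0.076923
v(p, t) = 1
W(d, n) = 0 (W(d, n) = -0/2 = -½*0 = 0)
(W(r(0 - 1*(-2), 1) - u, -32) - 510)² = (0 - 510)² = (-510)² = 260100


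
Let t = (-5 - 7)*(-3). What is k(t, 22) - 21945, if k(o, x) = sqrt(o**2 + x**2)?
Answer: -21945 + 2*sqrt(445) ≈ -21903.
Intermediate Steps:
t = 36 (t = -12*(-3) = 36)
k(t, 22) - 21945 = sqrt(36**2 + 22**2) - 21945 = sqrt(1296 + 484) - 21945 = sqrt(1780) - 21945 = 2*sqrt(445) - 21945 = -21945 + 2*sqrt(445)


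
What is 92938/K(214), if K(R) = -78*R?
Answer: -46469/8346 ≈ -5.5678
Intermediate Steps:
92938/K(214) = 92938/((-78*214)) = 92938/(-16692) = 92938*(-1/16692) = -46469/8346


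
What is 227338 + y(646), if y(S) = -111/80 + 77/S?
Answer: 5874381147/25840 ≈ 2.2734e+5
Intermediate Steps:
y(S) = -111/80 + 77/S (y(S) = -111*1/80 + 77/S = -111/80 + 77/S)
227338 + y(646) = 227338 + (-111/80 + 77/646) = 227338 - 32773/25840 = 5874381147/25840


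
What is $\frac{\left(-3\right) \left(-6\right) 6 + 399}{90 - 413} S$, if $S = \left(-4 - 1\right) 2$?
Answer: $\frac{5070}{323} \approx 15.697$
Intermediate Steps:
$S = -10$ ($S = \left(-5\right) 2 = -10$)
$\frac{\left(-3\right) \left(-6\right) 6 + 399}{90 - 413} S = \frac{\left(-3\right) \left(-6\right) 6 + 399}{90 - 413} \left(-10\right) = \frac{18 \cdot 6 + 399}{-323} \left(-10\right) = \left(108 + 399\right) \left(- \frac{1}{323}\right) \left(-10\right) = 507 \left(- \frac{1}{323}\right) \left(-10\right) = \left(- \frac{507}{323}\right) \left(-10\right) = \frac{5070}{323}$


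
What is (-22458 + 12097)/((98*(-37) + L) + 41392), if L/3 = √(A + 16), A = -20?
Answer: -195646763/713135396 + 31083*I/713135396 ≈ -0.27435 + 4.3586e-5*I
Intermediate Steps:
L = 6*I (L = 3*√(-20 + 16) = 3*√(-4) = 3*(2*I) = 6*I ≈ 6.0*I)
(-22458 + 12097)/((98*(-37) + L) + 41392) = (-22458 + 12097)/((98*(-37) + 6*I) + 41392) = -10361/((-3626 + 6*I) + 41392) = -10361*(37766 - 6*I)/1426270792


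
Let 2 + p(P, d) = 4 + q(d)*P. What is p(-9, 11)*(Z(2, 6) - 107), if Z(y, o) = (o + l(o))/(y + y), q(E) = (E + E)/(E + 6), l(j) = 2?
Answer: 17220/17 ≈ 1012.9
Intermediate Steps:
q(E) = 2*E/(6 + E) (q(E) = (2*E)/(6 + E) = 2*E/(6 + E))
Z(y, o) = (2 + o)/(2*y) (Z(y, o) = (o + 2)/(y + y) = (2 + o)/((2*y)) = (2 + o)*(1/(2*y)) = (2 + o)/(2*y))
p(P, d) = 2 + 2*P*d/(6 + d) (p(P, d) = -2 + (4 + (2*d/(6 + d))*P) = -2 + (4 + 2*P*d/(6 + d)) = 2 + 2*P*d/(6 + d))
p(-9, 11)*(Z(2, 6) - 107) = (2*(6 + 11 - 9*11)/(6 + 11))*((½)*(2 + 6)/2 - 107) = (2*(6 + 11 - 99)/17)*((½)*(½)*8 - 107) = (2*(1/17)*(-82))*(2 - 107) = -164/17*(-105) = 17220/17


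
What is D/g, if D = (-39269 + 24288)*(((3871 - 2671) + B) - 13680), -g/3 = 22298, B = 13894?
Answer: 10591567/33447 ≈ 316.67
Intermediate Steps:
g = -66894 (g = -3*22298 = -66894)
D = -21183134 (D = (-39269 + 24288)*(((3871 - 2671) + 13894) - 13680) = -14981*((1200 + 13894) - 13680) = -14981*(15094 - 13680) = -14981*1414 = -21183134)
D/g = -21183134/(-66894) = -21183134*(-1/66894) = 10591567/33447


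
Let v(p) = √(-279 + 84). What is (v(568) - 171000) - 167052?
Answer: -338052 + I*√195 ≈ -3.3805e+5 + 13.964*I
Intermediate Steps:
v(p) = I*√195 (v(p) = √(-195) = I*√195)
(v(568) - 171000) - 167052 = (I*√195 - 171000) - 167052 = (-171000 + I*√195) - 167052 = -338052 + I*√195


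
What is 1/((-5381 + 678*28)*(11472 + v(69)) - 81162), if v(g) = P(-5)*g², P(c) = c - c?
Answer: 1/155972454 ≈ 6.4114e-9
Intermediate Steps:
P(c) = 0
v(g) = 0 (v(g) = 0*g² = 0)
1/((-5381 + 678*28)*(11472 + v(69)) - 81162) = 1/((-5381 + 678*28)*(11472 + 0) - 81162) = 1/((-5381 + 18984)*11472 - 81162) = 1/(13603*11472 - 81162) = 1/(156053616 - 81162) = 1/155972454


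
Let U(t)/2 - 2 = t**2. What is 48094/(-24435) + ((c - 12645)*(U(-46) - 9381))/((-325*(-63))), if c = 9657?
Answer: 237879926/317655 ≈ 748.86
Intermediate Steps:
U(t) = 4 + 2*t**2
48094/(-24435) + ((c - 12645)*(U(-46) - 9381))/((-325*(-63))) = 48094/(-24435) + ((9657 - 12645)*((4 + 2*(-46)**2) - 9381))/((-325*(-63))) = 48094*(-1/24435) - 2988*((4 + 2*2116) - 9381)/20475 = -48094/24435 - 2988*((4 + 4232) - 9381)*(1/20475) = -48094/24435 - 2988*(4236 - 9381)*(1/20475) = -48094/24435 - 2988*(-5145)*(1/20475) = -48094/24435 + 15373260*(1/20475) = -48094/24435 + 48804/65 = 237879926/317655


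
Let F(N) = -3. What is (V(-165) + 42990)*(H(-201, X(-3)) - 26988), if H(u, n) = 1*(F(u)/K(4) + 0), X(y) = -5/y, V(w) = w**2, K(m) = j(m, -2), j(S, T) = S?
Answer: -7580060325/4 ≈ -1.8950e+9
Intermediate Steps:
K(m) = m
H(u, n) = -3/4 (H(u, n) = 1*(-3/4 + 0) = 1*(-3/4) = -3/4)
(V(-165) + 42990)*(H(-201, X(-3)) - 26988) = ((-165)**2 + 42990)*(-3/4 - 26988) = (27225 + 42990)*(-107955/4) = 70215*(-107955/4) = -7580060325/4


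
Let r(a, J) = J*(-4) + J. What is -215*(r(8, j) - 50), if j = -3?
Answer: 8815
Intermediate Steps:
r(a, J) = -3*J (r(a, J) = -4*J + J = -3*J)
-215*(r(8, j) - 50) = -215*(-3*(-3) - 50) = -215*(9 - 50) = -215*(-41) = 8815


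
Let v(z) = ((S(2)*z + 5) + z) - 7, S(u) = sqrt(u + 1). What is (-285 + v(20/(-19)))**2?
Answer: 29954929/361 + 218920*sqrt(3)/361 ≈ 84028.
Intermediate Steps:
S(u) = sqrt(1 + u)
v(z) = -2 + z + z*sqrt(3) (v(z) = ((sqrt(1 + 2)*z + 5) + z) - 7 = ((sqrt(3)*z + 5) + z) - 7 = ((z*sqrt(3) + 5) + z) - 7 = ((5 + z*sqrt(3)) + z) - 7 = (5 + z + z*sqrt(3)) - 7 = -2 + z + z*sqrt(3))
(-285 + v(20/(-19)))**2 = (-285 + (-2 + 20/(-19) + (20/(-19))*sqrt(3)))**2 = (-285 + (-2 + 20*(-1/19) + (20*(-1/19))*sqrt(3)))**2 = (-285 + (-2 - 20/19 - 20*sqrt(3)/19))**2 = (-285 + (-58/19 - 20*sqrt(3)/19))**2 = (-5473/19 - 20*sqrt(3)/19)**2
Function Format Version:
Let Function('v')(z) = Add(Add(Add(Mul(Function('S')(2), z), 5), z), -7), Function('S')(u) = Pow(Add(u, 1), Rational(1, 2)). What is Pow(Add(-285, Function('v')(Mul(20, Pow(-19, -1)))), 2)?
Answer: Add(Rational(29954929, 361), Mul(Rational(218920, 361), Pow(3, Rational(1, 2)))) ≈ 84028.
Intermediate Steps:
Function('S')(u) = Pow(Add(1, u), Rational(1, 2))
Function('v')(z) = Add(-2, z, Mul(z, Pow(3, Rational(1, 2)))) (Function('v')(z) = Add(Add(Add(Mul(Pow(Add(1, 2), Rational(1, 2)), z), 5), z), -7) = Add(Add(Add(Mul(Pow(3, Rational(1, 2)), z), 5), z), -7) = Add(Add(Add(Mul(z, Pow(3, Rational(1, 2))), 5), z), -7) = Add(Add(Add(5, Mul(z, Pow(3, Rational(1, 2)))), z), -7) = Add(Add(5, z, Mul(z, Pow(3, Rational(1, 2)))), -7) = Add(-2, z, Mul(z, Pow(3, Rational(1, 2)))))
Pow(Add(-285, Function('v')(Mul(20, Pow(-19, -1)))), 2) = Pow(Add(-285, Add(-2, Mul(20, Pow(-19, -1)), Mul(Mul(20, Pow(-19, -1)), Pow(3, Rational(1, 2))))), 2) = Pow(Add(-285, Add(-2, Mul(20, Rational(-1, 19)), Mul(Mul(20, Rational(-1, 19)), Pow(3, Rational(1, 2))))), 2) = Pow(Add(-285, Add(-2, Rational(-20, 19), Mul(Rational(-20, 19), Pow(3, Rational(1, 2))))), 2) = Pow(Add(-285, Add(Rational(-58, 19), Mul(Rational(-20, 19), Pow(3, Rational(1, 2))))), 2) = Pow(Add(Rational(-5473, 19), Mul(Rational(-20, 19), Pow(3, Rational(1, 2)))), 2)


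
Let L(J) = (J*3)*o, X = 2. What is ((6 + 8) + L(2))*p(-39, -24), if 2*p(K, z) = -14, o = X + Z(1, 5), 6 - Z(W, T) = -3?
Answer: -560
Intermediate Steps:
Z(W, T) = 9 (Z(W, T) = 6 - 1*(-3) = 6 + 3 = 9)
o = 11 (o = 2 + 9 = 11)
p(K, z) = -7 (p(K, z) = (½)*(-14) = -7)
L(J) = 33*J (L(J) = (J*3)*11 = (3*J)*11 = 33*J)
((6 + 8) + L(2))*p(-39, -24) = ((6 + 8) + 33*2)*(-7) = (14 + 66)*(-7) = 80*(-7) = -560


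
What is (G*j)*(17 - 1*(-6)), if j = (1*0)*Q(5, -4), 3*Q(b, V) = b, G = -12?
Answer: 0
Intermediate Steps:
Q(b, V) = b/3
j = 0 (j = (1*0)*((⅓)*5) = 0*(5/3) = 0)
(G*j)*(17 - 1*(-6)) = (-12*0)*(17 - 1*(-6)) = 0*(17 + 6) = 0*23 = 0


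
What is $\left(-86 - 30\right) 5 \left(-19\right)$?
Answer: $11020$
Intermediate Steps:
$\left(-86 - 30\right) 5 \left(-19\right) = \left(-116\right) \left(-95\right) = 11020$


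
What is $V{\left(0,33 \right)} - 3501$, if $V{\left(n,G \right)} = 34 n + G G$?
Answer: $-2412$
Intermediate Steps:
$V{\left(n,G \right)} = G^{2} + 34 n$ ($V{\left(n,G \right)} = 34 n + G^{2} = G^{2} + 34 n$)
$V{\left(0,33 \right)} - 3501 = \left(33^{2} + 34 \cdot 0\right) - 3501 = \left(1089 + 0\right) - 3501 = 1089 - 3501 = -2412$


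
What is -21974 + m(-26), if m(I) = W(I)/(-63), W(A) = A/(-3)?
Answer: -4153112/189 ≈ -21974.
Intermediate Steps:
W(A) = -A/3 (W(A) = A*(-⅓) = -A/3)
m(I) = I/189 (m(I) = -I/3/(-63) = -I/3*(-1/63) = I/189)
-21974 + m(-26) = -21974 + (1/189)*(-26) = -21974 - 26/189 = -4153112/189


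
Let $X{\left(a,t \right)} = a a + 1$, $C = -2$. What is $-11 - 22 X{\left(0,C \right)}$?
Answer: $-33$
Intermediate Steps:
$X{\left(a,t \right)} = 1 + a^{2}$ ($X{\left(a,t \right)} = a^{2} + 1 = 1 + a^{2}$)
$-11 - 22 X{\left(0,C \right)} = -11 - 22 \left(1 + 0^{2}\right) = -11 - 22 \left(1 + 0\right) = -11 - 22 = -33$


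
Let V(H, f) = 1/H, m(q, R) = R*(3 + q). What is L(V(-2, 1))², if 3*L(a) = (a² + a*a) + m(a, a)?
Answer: 1/16 ≈ 0.062500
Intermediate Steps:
L(a) = 2*a²/3 + a*(3 + a)/3 (L(a) = ((a² + a*a) + a*(3 + a))/3 = ((a² + a²) + a*(3 + a))/3 = (2*a² + a*(3 + a))/3 = 2*a²/3 + a*(3 + a)/3)
L(V(-2, 1))² = ((1 + 1/(-2))/(-2))² = (-(1 - ½)/2)² = (-½*½)² = (-¼)² = 1/16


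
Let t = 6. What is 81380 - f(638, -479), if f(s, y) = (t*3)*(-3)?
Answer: 81434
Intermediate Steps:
f(s, y) = -54 (f(s, y) = (6*3)*(-3) = 18*(-3) = -54)
81380 - f(638, -479) = 81380 - 1*(-54) = 81380 + 54 = 81434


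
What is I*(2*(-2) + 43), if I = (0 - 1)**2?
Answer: 39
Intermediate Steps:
I = 1 (I = (-1)**2 = 1)
I*(2*(-2) + 43) = 1*(2*(-2) + 43) = 1*(-4 + 43) = 1*39 = 39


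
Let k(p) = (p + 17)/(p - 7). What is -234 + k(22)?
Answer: -1157/5 ≈ -231.40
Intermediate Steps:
k(p) = (17 + p)/(-7 + p)
-234 + k(22) = -234 + (17 + 22)/(-7 + 22) = -234 + 39/15 = -234 + (1/15)*39 = -234 + 13/5 = -1157/5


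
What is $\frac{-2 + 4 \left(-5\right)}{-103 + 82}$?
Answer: $\frac{22}{21} \approx 1.0476$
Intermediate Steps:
$\frac{-2 + 4 \left(-5\right)}{-103 + 82} = \frac{-2 - 20}{-21} = \left(- \frac{1}{21}\right) \left(-22\right) = \frac{22}{21}$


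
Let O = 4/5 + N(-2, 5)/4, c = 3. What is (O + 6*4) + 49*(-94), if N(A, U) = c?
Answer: -91609/20 ≈ -4580.5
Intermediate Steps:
N(A, U) = 3
O = 31/20 (O = 4/5 + 3/4 = 4*(⅕) + 3*(¼) = ⅘ + ¾ = 31/20 ≈ 1.5500)
(O + 6*4) + 49*(-94) = (31/20 + 6*4) + 49*(-94) = (31/20 + 24) - 4606 = 511/20 - 4606 = -91609/20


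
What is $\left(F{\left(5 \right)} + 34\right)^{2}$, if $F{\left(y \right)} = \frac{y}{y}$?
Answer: $1225$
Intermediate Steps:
$F{\left(y \right)} = 1$
$\left(F{\left(5 \right)} + 34\right)^{2} = \left(1 + 34\right)^{2} = 35^{2} = 1225$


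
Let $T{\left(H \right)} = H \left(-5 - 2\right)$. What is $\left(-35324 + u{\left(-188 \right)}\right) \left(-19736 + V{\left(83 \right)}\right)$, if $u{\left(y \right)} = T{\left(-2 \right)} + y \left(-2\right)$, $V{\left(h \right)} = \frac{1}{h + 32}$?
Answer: $\frac{79287568826}{115} \approx 6.8946 \cdot 10^{8}$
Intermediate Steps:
$V{\left(h \right)} = \frac{1}{32 + h}$
$T{\left(H \right)} = - 7 H$ ($T{\left(H \right)} = H \left(-7\right) = - 7 H$)
$u{\left(y \right)} = 14 - 2 y$ ($u{\left(y \right)} = \left(-7\right) \left(-2\right) + y \left(-2\right) = 14 - 2 y$)
$\left(-35324 + u{\left(-188 \right)}\right) \left(-19736 + V{\left(83 \right)}\right) = \left(-35324 + \left(14 - -376\right)\right) \left(-19736 + \frac{1}{32 + 83}\right) = \left(-35324 + \left(14 + 376\right)\right) \left(-19736 + \frac{1}{115}\right) = \left(-35324 + 390\right) \left(-19736 + \frac{1}{115}\right) = \left(-34934\right) \left(- \frac{2269639}{115}\right) = \frac{79287568826}{115}$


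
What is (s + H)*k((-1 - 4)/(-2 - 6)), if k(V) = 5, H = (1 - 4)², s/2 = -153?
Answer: -1485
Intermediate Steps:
s = -306 (s = 2*(-153) = -306)
H = 9 (H = (-3)² = 9)
(s + H)*k((-1 - 4)/(-2 - 6)) = (-306 + 9)*5 = -297*5 = -1485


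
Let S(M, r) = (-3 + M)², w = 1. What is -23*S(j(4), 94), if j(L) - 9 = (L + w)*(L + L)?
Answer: -48668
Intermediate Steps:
j(L) = 9 + 2*L*(1 + L) (j(L) = 9 + (L + 1)*(L + L) = 9 + (1 + L)*(2*L) = 9 + 2*L*(1 + L))
-23*S(j(4), 94) = -23*(-3 + (9 + 2*4 + 2*4²))² = -23*(-3 + (9 + 8 + 2*16))² = -23*(-3 + (9 + 8 + 32))² = -23*(-3 + 49)² = -23*46² = -23*2116 = -48668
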